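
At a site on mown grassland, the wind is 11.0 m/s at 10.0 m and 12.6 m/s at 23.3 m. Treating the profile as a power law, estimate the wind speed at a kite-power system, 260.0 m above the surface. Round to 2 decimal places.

18.56 m/s

First find α: α = ln(V₂/V₁)/ln(z₂/z₁) = ln(12.6/11.0)/ln(23.3/10.0) = 0.13580/0.84587 = 0.1605
Extrapolate from 23.3 m to 260.0 m: V₃ = 12.6 × (260.0/23.3)^0.1605 = 12.6 × 1.4730 = 18.5593 m/s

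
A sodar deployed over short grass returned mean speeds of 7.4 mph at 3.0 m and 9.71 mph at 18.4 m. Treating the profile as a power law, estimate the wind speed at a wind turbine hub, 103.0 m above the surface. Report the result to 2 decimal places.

First find α: α = ln(V₂/V₁)/ln(z₂/z₁) = ln(9.71/7.4)/ln(18.4/3.0) = 0.27168/1.81374 = 0.1498
Extrapolate from 18.4 m to 103.0 m: V₃ = 9.71 × (103.0/18.4)^0.1498 = 9.71 × 1.2943 = 12.5679 mph

12.57 mph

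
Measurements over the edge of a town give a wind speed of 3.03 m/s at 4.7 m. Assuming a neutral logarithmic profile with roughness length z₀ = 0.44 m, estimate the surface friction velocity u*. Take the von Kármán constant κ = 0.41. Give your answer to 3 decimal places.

u* ≈ 0.524 m/s

Log law: V(z) = (u*/κ) · ln(z/z₀) ⇒ u* = κ · V / ln(z/z₀)
u* = 0.41 × 3.03 / ln(4.7/0.44) = 0.41 × 3.03 / 2.3685
   = 1.2423 / 2.3685 = 0.5245 m/s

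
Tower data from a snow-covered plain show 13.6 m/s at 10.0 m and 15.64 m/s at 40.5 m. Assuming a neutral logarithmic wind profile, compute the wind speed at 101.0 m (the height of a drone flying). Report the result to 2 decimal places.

Log law: V ∝ ln(z/z₀). From the pair, with r = V₁/V₂ = 0.86957,
ln z₀ = (ln z₁ − r·ln z₂)/(1 − r) = (2.3026 − 0.86957×3.7013)/0.13043 = -7.0222 → z₀ = 0.0008919 m
V₃ = V₁ · ln(z₃/z₀)/ln(z₁/z₀) = 13.6 × 11.6373/9.3248 = 16.9728 m/s

16.97 m/s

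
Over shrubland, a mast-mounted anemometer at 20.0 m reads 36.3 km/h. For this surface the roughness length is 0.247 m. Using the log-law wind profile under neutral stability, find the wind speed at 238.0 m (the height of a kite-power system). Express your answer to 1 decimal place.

56.8 km/h

Log law: V(z) ∝ ln(z/z₀), so V₂/V₁ = ln(z₂/z₀) / ln(z₁/z₀).
ln(238.0/0.247) = 6.8706, ln(20.0/0.247) = 4.3941
V₂ = 36.3 × 6.8706/4.3941 = 36.3 × 1.5636 = 56.7589 km/h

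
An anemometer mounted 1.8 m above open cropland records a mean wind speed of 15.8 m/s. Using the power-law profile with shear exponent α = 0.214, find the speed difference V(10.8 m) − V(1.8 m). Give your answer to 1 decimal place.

7.4 m/s

Power law: V₂ = V₁ · (z₂/z₁)^α = 15.8 × (6.0000)^0.214 = 23.1836 m/s
ΔV = 23.1836 − 15.8 = 7.3836 m/s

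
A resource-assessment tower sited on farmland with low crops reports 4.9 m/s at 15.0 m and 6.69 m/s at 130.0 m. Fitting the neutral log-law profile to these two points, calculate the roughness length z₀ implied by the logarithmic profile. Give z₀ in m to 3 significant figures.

Log law: V(z) ∝ ln(z/z₀). With r = V₁/V₂ = 4.9/6.69 = 0.73244,
r · ln(z₂/z₀) = ln(z₁/z₀) ⇒ ln z₀ = (ln z₁ − r·ln z₂)/(1 − r)
ln z₀ = (2.70805 − 0.73244×4.86753) / 0.26756 = -3.2034
z₀ = exp(-3.2034) = 0.04062 m

z₀ ≈ 0.0406 m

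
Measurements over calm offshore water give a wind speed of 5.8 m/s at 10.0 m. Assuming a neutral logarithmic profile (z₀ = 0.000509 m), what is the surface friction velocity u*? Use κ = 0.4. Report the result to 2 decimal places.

u* ≈ 0.23 m/s

Log law: V(z) = (u*/κ) · ln(z/z₀) ⇒ u* = κ · V / ln(z/z₀)
u* = 0.4 × 5.8 / ln(10.0/0.000509) = 0.4 × 5.8 / 9.8856
   = 2.3200 / 9.8856 = 0.2347 m/s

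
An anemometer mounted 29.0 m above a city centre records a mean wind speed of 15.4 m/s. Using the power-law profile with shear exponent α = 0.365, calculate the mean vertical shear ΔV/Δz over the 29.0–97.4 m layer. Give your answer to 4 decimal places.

0.1252 m/s/m

Power law: V₂ = V₁ · (z₂/z₁)^α = 15.4 × (3.3586)^0.365 = 23.9646 m/s
ΔV/Δz = (23.9646 − 15.4)/(97.4 − 29.0) = 8.5646/68.4000 = 0.12521 m/s/m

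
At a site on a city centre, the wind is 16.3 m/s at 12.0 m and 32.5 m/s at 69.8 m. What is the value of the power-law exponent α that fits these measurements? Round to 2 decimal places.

α ≈ 0.39

Power law: V₂/V₁ = (z₂/z₁)^α ⇒ α = ln(V₂/V₁) / ln(z₂/z₁)
α = ln(32.5/16.3) / ln(69.8/12.0) = ln(1.9939) / ln(5.8167)
  = 0.69007 / 1.76073 = 0.39193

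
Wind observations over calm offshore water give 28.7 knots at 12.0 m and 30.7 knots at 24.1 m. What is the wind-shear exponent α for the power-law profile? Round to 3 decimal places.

α ≈ 0.097

Power law: V₂/V₁ = (z₂/z₁)^α ⇒ α = ln(V₂/V₁) / ln(z₂/z₁)
α = ln(30.7/28.7) / ln(24.1/12.0) = ln(1.0697) / ln(2.0083)
  = 0.06737 / 0.69731 = 0.09661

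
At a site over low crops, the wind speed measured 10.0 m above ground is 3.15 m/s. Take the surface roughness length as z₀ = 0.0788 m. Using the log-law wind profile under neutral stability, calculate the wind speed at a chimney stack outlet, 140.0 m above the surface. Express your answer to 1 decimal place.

4.9 m/s

Log law: V(z) ∝ ln(z/z₀), so V₂/V₁ = ln(z₂/z₀) / ln(z₁/z₀).
ln(140.0/0.0788) = 7.4825, ln(10.0/0.0788) = 4.8434
V₂ = 3.15 × 7.4825/4.8434 = 3.15 × 1.5449 = 4.8664 m/s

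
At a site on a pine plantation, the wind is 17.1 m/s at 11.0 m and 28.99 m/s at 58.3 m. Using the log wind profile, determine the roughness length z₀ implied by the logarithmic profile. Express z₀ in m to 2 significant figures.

z₀ ≈ 1.00 m

Log law: V(z) ∝ ln(z/z₀). With r = V₁/V₂ = 17.1/28.99 = 0.58986,
r · ln(z₂/z₀) = ln(z₁/z₀) ⇒ ln z₀ = (ln z₁ − r·ln z₂)/(1 − r)
ln z₀ = (2.39790 − 0.58986×4.06560) / 0.41014 = -0.0006
z₀ = exp(-0.0006) = 0.9994 m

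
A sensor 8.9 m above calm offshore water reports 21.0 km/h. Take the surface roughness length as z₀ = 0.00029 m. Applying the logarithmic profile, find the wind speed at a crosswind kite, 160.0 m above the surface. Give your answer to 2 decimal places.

26.87 km/h

Log law: V(z) ∝ ln(z/z₀), so V₂/V₁ = ln(z₂/z₀) / ln(z₁/z₀).
ln(160.0/0.00029) = 13.2208, ln(8.9/0.00029) = 10.3317
V₂ = 21.0 × 13.2208/10.3317 = 21.0 × 1.2796 = 26.8724 km/h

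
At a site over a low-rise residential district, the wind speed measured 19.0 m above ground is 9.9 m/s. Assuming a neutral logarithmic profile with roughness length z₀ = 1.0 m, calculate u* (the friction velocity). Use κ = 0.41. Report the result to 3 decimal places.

u* ≈ 1.379 m/s

Log law: V(z) = (u*/κ) · ln(z/z₀) ⇒ u* = κ · V / ln(z/z₀)
u* = 0.41 × 9.9 / ln(19.0/1.0) = 0.41 × 9.9 / 2.9444
   = 4.0590 / 2.9444 = 1.3785 m/s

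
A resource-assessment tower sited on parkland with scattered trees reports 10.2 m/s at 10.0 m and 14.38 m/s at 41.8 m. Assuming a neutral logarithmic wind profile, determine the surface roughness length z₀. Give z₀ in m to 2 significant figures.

z₀ ≈ 0.30 m

Log law: V(z) ∝ ln(z/z₀). With r = V₁/V₂ = 10.2/14.38 = 0.70932,
r · ln(z₂/z₀) = ln(z₁/z₀) ⇒ ln z₀ = (ln z₁ − r·ln z₂)/(1 − r)
ln z₀ = (2.30259 − 0.70932×3.73290) / 0.29068 = -1.1876
z₀ = exp(-1.1876) = 0.3049 m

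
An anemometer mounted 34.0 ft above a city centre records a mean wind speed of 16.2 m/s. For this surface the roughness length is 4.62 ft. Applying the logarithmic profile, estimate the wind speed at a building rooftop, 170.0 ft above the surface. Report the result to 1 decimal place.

29.3 m/s

Log law: V(z) ∝ ln(z/z₀), so V₂/V₁ = ln(z₂/z₀) / ln(z₁/z₀).
ln(170.0/4.62) = 3.6054, ln(34.0/4.62) = 1.9960
V₂ = 16.2 × 3.6054/1.9960 = 16.2 × 1.8063 = 29.2628 m/s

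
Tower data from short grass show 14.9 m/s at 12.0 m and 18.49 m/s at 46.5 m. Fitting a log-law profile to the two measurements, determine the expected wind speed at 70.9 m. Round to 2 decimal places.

Log law: V ∝ ln(z/z₀). From the pair, with r = V₁/V₂ = 0.80584,
ln z₀ = (ln z₁ − r·ln z₂)/(1 − r) = (2.4849 − 0.80584×3.8395)/0.19416 = -3.1370 → z₀ = 0.04341 m
V₃ = V₁ · ln(z₃/z₀)/ln(z₁/z₀) = 14.9 × 7.3983/5.6219 = 19.6080 m/s

19.61 m/s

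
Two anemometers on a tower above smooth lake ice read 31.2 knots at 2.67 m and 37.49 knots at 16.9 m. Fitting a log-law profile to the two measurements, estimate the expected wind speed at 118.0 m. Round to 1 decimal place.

44.1 knots

Log law: V ∝ ln(z/z₀). From the pair, with r = V₁/V₂ = 0.83222,
ln z₀ = (ln z₁ − r·ln z₂)/(1 − r) = (0.9821 − 0.83222×2.8273)/0.16778 = -8.1708 → z₀ = 0.0002828 m
V₃ = V₁ · ln(z₃/z₀)/ln(z₁/z₀) = 31.2 × 12.9414/9.1528 = 44.1145 knots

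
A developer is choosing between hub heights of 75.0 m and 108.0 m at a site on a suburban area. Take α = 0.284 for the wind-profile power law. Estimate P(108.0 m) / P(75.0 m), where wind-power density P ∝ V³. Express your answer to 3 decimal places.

Speed ratio: V_B/V_A = (z_B/z_A)^α = (108.0/75.0)^0.284 = (1.4400)^0.284 = 1.10911
Power-density ratio: P_B/P_A = (V_B/V_A)³ = (1.10911)³ = 1.36435

1.364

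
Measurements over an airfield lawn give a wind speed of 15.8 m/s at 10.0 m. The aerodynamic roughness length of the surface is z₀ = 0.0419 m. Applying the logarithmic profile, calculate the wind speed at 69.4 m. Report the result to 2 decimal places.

21.39 m/s

Log law: V(z) ∝ ln(z/z₀), so V₂/V₁ = ln(z₂/z₀) / ln(z₁/z₀).
ln(69.4/0.0419) = 7.4124, ln(10.0/0.0419) = 5.4751
V₂ = 15.8 × 7.4124/5.4751 = 15.8 × 1.3538 = 21.3907 m/s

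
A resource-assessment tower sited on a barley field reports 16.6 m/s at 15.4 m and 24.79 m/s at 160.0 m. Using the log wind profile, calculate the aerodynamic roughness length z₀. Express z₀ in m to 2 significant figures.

Log law: V(z) ∝ ln(z/z₀). With r = V₁/V₂ = 16.6/24.79 = 0.66962,
r · ln(z₂/z₀) = ln(z₁/z₀) ⇒ ln z₀ = (ln z₁ − r·ln z₂)/(1 − r)
ln z₀ = (2.73437 − 0.66962×5.07517) / 0.33038 = -2.0101
z₀ = exp(-2.0101) = 0.1340 m

z₀ ≈ 0.13 m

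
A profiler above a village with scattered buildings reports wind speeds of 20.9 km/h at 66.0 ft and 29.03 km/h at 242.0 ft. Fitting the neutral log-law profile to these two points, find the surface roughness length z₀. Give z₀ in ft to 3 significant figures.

Log law: V(z) ∝ ln(z/z₀). With r = V₁/V₂ = 20.9/29.03 = 0.71994,
r · ln(z₂/z₀) = ln(z₁/z₀) ⇒ ln z₀ = (ln z₁ − r·ln z₂)/(1 − r)
ln z₀ = (4.18965 − 0.71994×5.48894) / 0.28006 = 0.8496
z₀ = exp(0.8496) = 2.339 ft

z₀ ≈ 2.34 ft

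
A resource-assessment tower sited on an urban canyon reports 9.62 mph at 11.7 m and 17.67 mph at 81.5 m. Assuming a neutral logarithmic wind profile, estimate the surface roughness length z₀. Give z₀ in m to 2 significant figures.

Log law: V(z) ∝ ln(z/z₀). With r = V₁/V₂ = 9.62/17.67 = 0.54443,
r · ln(z₂/z₀) = ln(z₁/z₀) ⇒ ln z₀ = (ln z₁ − r·ln z₂)/(1 − r)
ln z₀ = (2.45959 − 0.54443×4.40060) / 0.45557 = 0.1400
z₀ = exp(0.1400) = 1.150 m

z₀ ≈ 1.2 m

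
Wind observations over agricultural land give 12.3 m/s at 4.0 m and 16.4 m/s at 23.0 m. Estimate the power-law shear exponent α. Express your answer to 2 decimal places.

Power law: V₂/V₁ = (z₂/z₁)^α ⇒ α = ln(V₂/V₁) / ln(z₂/z₁)
α = ln(16.4/12.3) / ln(23.0/4.0) = ln(1.3333) / ln(5.7500)
  = 0.28768 / 1.74920 = 0.16446

α ≈ 0.16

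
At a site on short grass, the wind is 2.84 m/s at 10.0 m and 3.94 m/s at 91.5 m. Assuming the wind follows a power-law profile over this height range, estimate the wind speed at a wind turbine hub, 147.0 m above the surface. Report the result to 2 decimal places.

4.23 m/s

First find α: α = ln(V₂/V₁)/ln(z₂/z₁) = ln(3.94/2.84)/ln(91.5/10.0) = 0.32738/2.21375 = 0.1479
Extrapolate from 91.5 m to 147.0 m: V₃ = 3.94 × (147.0/91.5)^0.1479 = 3.94 × 1.0726 = 4.2261 m/s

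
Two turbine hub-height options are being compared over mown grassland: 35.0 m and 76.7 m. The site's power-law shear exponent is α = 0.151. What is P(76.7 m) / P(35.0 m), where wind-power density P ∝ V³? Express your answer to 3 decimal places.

1.427

Speed ratio: V_B/V_A = (z_B/z_A)^α = (76.7/35.0)^0.151 = (2.1914)^0.151 = 1.12577
Power-density ratio: P_B/P_A = (V_B/V_A)³ = (1.12577)³ = 1.42676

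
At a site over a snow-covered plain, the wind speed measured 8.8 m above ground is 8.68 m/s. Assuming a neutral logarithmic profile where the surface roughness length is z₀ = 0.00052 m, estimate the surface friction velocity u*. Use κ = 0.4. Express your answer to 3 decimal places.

Log law: V(z) = (u*/κ) · ln(z/z₀) ⇒ u* = κ · V / ln(z/z₀)
u* = 0.4 × 8.68 / ln(8.8/0.00052) = 0.4 × 8.68 / 9.7364
   = 3.4720 / 9.7364 = 0.3566 m/s

u* ≈ 0.357 m/s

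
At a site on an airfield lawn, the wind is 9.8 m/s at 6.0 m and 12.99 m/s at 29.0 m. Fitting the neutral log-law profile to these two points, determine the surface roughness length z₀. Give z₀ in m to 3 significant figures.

Log law: V(z) ∝ ln(z/z₀). With r = V₁/V₂ = 9.8/12.99 = 0.75443,
r · ln(z₂/z₀) = ln(z₁/z₀) ⇒ ln z₀ = (ln z₁ − r·ln z₂)/(1 − r)
ln z₀ = (1.79176 − 0.75443×3.36730) / 0.24557 = -3.0484
z₀ = exp(-3.0484) = 0.04743 m

z₀ ≈ 0.0474 m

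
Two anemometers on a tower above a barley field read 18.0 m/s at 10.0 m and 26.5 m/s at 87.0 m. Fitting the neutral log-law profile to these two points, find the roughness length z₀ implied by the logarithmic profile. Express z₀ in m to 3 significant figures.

Log law: V(z) ∝ ln(z/z₀). With r = V₁/V₂ = 18.0/26.5 = 0.67925,
r · ln(z₂/z₀) = ln(z₁/z₀) ⇒ ln z₀ = (ln z₁ − r·ln z₂)/(1 − r)
ln z₀ = (2.30259 − 0.67925×4.46591) / 0.32075 = -2.2786
z₀ = exp(-2.2786) = 0.1024 m

z₀ ≈ 0.102 m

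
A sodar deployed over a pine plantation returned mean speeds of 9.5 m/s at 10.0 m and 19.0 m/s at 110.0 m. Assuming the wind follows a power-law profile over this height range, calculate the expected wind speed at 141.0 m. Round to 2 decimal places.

First find α: α = ln(V₂/V₁)/ln(z₂/z₁) = ln(19.0/9.5)/ln(110.0/10.0) = 0.69315/2.39790 = 0.2891
Extrapolate from 110.0 m to 141.0 m: V₃ = 19.0 × (141.0/110.0)^0.2891 = 19.0 × 1.0744 = 20.4137 m/s

20.41 m/s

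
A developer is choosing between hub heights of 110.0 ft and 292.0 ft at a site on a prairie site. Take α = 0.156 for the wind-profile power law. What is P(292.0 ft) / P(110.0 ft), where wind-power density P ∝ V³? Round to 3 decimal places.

Speed ratio: V_B/V_A = (z_B/z_A)^α = (292.0/110.0)^0.156 = (2.6545)^0.156 = 1.16451
Power-density ratio: P_B/P_A = (V_B/V_A)³ = (1.16451)³ = 1.57916

1.579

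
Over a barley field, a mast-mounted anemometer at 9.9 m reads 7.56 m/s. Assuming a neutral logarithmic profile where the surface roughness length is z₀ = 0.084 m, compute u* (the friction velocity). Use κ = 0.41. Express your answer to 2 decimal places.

u* ≈ 0.65 m/s

Log law: V(z) = (u*/κ) · ln(z/z₀) ⇒ u* = κ · V / ln(z/z₀)
u* = 0.41 × 7.56 / ln(9.9/0.084) = 0.41 × 7.56 / 4.7695
   = 3.0996 / 4.7695 = 0.6499 m/s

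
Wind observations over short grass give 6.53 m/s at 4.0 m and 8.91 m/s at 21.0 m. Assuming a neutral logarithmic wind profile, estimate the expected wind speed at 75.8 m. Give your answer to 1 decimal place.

10.8 m/s

Log law: V ∝ ln(z/z₀). From the pair, with r = V₁/V₂ = 0.73288,
ln z₀ = (ln z₁ − r·ln z₂)/(1 − r) = (1.3863 − 0.73288×3.0445)/0.26712 = -3.1634 → z₀ = 0.04228 m
V₃ = V₁ · ln(z₃/z₀)/ln(z₁/z₀) = 6.53 × 7.4915/4.5497 = 10.7523 m/s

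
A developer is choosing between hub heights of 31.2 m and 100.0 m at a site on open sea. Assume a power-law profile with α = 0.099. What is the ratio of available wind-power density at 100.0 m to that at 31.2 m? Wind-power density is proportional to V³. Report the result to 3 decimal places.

Speed ratio: V_B/V_A = (z_B/z_A)^α = (100.0/31.2)^0.099 = (3.2051)^0.099 = 1.12222
Power-density ratio: P_B/P_A = (V_B/V_A)³ = (1.12222)³ = 1.41331

1.413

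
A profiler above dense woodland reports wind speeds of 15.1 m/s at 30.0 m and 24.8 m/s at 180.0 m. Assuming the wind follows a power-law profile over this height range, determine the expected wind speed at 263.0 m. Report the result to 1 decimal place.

27.5 m/s

First find α: α = ln(V₂/V₁)/ln(z₂/z₁) = ln(24.8/15.1)/ln(180.0/30.0) = 0.49615/1.79176 = 0.2769
Extrapolate from 180.0 m to 263.0 m: V₃ = 24.8 × (263.0/180.0)^0.2769 = 24.8 × 1.1107 = 27.5457 m/s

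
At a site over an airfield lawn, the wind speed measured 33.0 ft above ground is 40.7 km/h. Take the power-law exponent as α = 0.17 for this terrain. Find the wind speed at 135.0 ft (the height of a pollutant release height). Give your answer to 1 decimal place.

51.7 km/h

Power-law profile: V₂ = V₁ · (z₂/z₁)^α
V₂ = 40.7 × (135.0/33.0)^0.17 = 40.7 × (4.0909)^0.17
    = 40.7 × 1.2706 = 51.7135 km/h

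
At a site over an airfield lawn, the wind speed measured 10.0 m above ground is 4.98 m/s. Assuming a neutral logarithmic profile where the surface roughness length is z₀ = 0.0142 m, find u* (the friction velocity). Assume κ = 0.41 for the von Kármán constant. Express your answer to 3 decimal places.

Log law: V(z) = (u*/κ) · ln(z/z₀) ⇒ u* = κ · V / ln(z/z₀)
u* = 0.41 × 4.98 / ln(10.0/0.0142) = 0.41 × 4.98 / 6.5571
   = 2.0418 / 6.5571 = 0.3114 m/s

u* ≈ 0.311 m/s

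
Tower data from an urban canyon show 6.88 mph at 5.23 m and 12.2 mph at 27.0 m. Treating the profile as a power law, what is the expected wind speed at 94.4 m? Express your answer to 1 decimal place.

First find α: α = ln(V₂/V₁)/ln(z₂/z₁) = ln(12.2/6.88)/ln(27.0/5.23) = 0.57282/1.64143 = 0.3490
Extrapolate from 27.0 m to 94.4 m: V₃ = 12.2 × (94.4/27.0)^0.3490 = 12.2 × 1.5478 = 18.8828 mph

18.9 mph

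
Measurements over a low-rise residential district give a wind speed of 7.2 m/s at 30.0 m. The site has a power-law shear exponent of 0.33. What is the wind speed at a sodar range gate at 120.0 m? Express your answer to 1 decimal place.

Power-law profile: V₂ = V₁ · (z₂/z₁)^α
V₂ = 7.2 × (120.0/30.0)^0.33 = 7.2 × (4.0000)^0.33
    = 7.2 × 1.5801 = 11.3766 m/s

11.4 m/s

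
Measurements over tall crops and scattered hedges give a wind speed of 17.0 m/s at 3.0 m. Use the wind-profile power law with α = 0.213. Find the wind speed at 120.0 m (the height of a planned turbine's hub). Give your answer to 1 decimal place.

37.3 m/s

Power-law profile: V₂ = V₁ · (z₂/z₁)^α
V₂ = 17.0 × (120.0/3.0)^0.213 = 17.0 × (40.0000)^0.213
    = 17.0 × 2.1940 = 37.2982 m/s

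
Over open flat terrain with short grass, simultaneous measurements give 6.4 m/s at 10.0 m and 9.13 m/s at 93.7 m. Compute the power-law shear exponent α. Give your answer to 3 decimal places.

α ≈ 0.159

Power law: V₂/V₁ = (z₂/z₁)^α ⇒ α = ln(V₂/V₁) / ln(z₂/z₁)
α = ln(9.13/6.4) / ln(93.7/10.0) = ln(1.4266) / ln(9.3700)
  = 0.35527 / 2.23751 = 0.15878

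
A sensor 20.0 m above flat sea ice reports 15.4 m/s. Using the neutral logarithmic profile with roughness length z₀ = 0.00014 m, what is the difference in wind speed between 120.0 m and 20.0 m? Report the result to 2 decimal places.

Log law: V₂ = V₁ · ln(z₂/z₀)/ln(z₁/z₀) = 15.4 × 13.6614/11.8696 = 17.7247 m/s
ΔV = 17.7247 − 15.4 = 2.3247 m/s

2.32 m/s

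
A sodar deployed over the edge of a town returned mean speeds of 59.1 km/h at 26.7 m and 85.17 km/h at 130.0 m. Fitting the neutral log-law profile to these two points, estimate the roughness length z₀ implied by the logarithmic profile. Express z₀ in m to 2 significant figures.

Log law: V(z) ∝ ln(z/z₀). With r = V₁/V₂ = 59.1/85.17 = 0.69391,
r · ln(z₂/z₀) = ln(z₁/z₀) ⇒ ln z₀ = (ln z₁ − r·ln z₂)/(1 − r)
ln z₀ = (3.28466 − 0.69391×4.86753) / 0.30609 = -0.3037
z₀ = exp(-0.3037) = 0.7381 m

z₀ ≈ 0.74 m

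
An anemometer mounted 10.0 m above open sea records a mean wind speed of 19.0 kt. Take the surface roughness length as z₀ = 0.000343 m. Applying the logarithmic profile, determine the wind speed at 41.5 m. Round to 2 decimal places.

Log law: V(z) ∝ ln(z/z₀), so V₂/V₁ = ln(z₂/z₀) / ln(z₁/z₀).
ln(41.5/0.000343) = 11.7035, ln(10.0/0.000343) = 10.2804
V₂ = 19.0 × 11.7035/10.2804 = 19.0 × 1.1384 = 21.6302 kt

21.63 kt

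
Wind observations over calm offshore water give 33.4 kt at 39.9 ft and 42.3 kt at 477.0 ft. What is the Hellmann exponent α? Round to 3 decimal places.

α ≈ 0.095

Power law: V₂/V₁ = (z₂/z₁)^α ⇒ α = ln(V₂/V₁) / ln(z₂/z₁)
α = ln(42.3/33.4) / ln(477.0/39.9) = ln(1.2665) / ln(11.9549)
  = 0.23623 / 2.48114 = 0.09521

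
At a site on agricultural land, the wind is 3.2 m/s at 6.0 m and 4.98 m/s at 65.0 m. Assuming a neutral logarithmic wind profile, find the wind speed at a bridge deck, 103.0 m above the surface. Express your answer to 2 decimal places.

5.32 m/s

Log law: V ∝ ln(z/z₀). From the pair, with r = V₁/V₂ = 0.64257,
ln z₀ = (ln z₁ − r·ln z₂)/(1 − r) = (1.7918 − 0.64257×4.1744)/0.35743 = -2.4916 → z₀ = 0.08278 m
V₃ = V₁ · ln(z₃/z₀)/ln(z₁/z₀) = 3.2 × 7.1263/4.2834 = 5.3239 m/s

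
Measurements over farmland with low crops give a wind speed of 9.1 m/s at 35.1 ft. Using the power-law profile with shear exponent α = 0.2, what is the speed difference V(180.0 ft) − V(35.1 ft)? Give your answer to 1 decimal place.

Power law: V₂ = V₁ · (z₂/z₁)^α = 9.1 × (5.1282)^0.2 = 12.6193 m/s
ΔV = 12.6193 − 9.1 = 3.5193 m/s

3.5 m/s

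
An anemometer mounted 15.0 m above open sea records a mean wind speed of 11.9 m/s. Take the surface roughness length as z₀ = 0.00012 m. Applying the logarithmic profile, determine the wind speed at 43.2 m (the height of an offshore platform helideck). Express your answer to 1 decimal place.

13.0 m/s

Log law: V(z) ∝ ln(z/z₀), so V₂/V₁ = ln(z₂/z₀) / ln(z₁/z₀).
ln(43.2/0.00012) = 12.7939, ln(15.0/0.00012) = 11.7361
V₂ = 11.9 × 12.7939/11.7361 = 11.9 × 1.0901 = 12.9726 m/s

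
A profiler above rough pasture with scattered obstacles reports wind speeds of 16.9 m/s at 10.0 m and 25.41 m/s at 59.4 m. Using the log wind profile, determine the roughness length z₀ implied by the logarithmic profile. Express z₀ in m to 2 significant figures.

Log law: V(z) ∝ ln(z/z₀). With r = V₁/V₂ = 16.9/25.41 = 0.66509,
r · ln(z₂/z₀) = ln(z₁/z₀) ⇒ ln z₀ = (ln z₁ − r·ln z₂)/(1 − r)
ln z₀ = (2.30259 − 0.66509×4.08429) / 0.33491 = -1.2357
z₀ = exp(-1.2357) = 0.2906 m

z₀ ≈ 0.29 m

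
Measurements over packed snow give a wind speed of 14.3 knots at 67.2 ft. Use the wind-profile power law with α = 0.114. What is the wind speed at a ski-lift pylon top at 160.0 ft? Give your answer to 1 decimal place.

Power-law profile: V₂ = V₁ · (z₂/z₁)^α
V₂ = 14.3 × (160.0/67.2)^0.114 = 14.3 × (2.3810)^0.114
    = 14.3 × 1.1040 = 15.7865 knots

15.8 knots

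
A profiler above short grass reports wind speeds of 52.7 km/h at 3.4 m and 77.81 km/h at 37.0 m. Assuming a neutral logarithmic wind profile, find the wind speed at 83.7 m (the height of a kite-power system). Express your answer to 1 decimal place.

86.4 km/h

Log law: V ∝ ln(z/z₀). From the pair, with r = V₁/V₂ = 0.67729,
ln z₀ = (ln z₁ − r·ln z₂)/(1 − r) = (1.2238 − 0.67729×3.6109)/0.32271 = -3.7863 → z₀ = 0.02268 m
V₃ = V₁ · ln(z₃/z₀)/ln(z₁/z₀) = 52.7 × 8.2135/5.0101 = 86.3968 km/h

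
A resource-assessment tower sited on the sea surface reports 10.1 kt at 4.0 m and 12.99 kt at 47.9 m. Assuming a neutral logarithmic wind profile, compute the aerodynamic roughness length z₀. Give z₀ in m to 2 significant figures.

Log law: V(z) ∝ ln(z/z₀). With r = V₁/V₂ = 10.1/12.99 = 0.77752,
r · ln(z₂/z₀) = ln(z₁/z₀) ⇒ ln z₀ = (ln z₁ − r·ln z₂)/(1 − r)
ln z₀ = (1.38629 − 0.77752×3.86912) / 0.22248 = -7.2907
z₀ = exp(-7.2907) = 0.0006819 m

z₀ ≈ 0.00068 m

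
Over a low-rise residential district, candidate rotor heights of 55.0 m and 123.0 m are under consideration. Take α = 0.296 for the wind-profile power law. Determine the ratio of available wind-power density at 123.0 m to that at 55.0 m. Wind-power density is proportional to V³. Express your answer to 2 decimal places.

Speed ratio: V_B/V_A = (z_B/z_A)^α = (123.0/55.0)^0.296 = (2.2364)^0.296 = 1.26901
Power-density ratio: P_B/P_A = (V_B/V_A)³ = (1.26901)³ = 2.04359

2.04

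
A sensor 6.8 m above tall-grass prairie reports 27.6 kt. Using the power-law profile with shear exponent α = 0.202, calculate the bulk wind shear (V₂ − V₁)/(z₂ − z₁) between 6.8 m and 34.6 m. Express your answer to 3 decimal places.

0.386 kt/m

Power law: V₂ = V₁ · (z₂/z₁)^α = 27.6 × (5.0882)^0.202 = 38.3385 kt
ΔV/Δz = (38.3385 − 27.6)/(34.6 − 6.8) = 10.7385/27.8000 = 0.38628 kt/m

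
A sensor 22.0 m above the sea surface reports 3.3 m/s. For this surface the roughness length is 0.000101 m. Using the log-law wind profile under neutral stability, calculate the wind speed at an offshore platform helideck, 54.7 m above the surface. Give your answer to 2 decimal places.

Log law: V(z) ∝ ln(z/z₀), so V₂/V₁ = ln(z₂/z₀) / ln(z₁/z₀).
ln(54.7/0.000101) = 13.2023, ln(22.0/0.000101) = 12.2914
V₂ = 3.3 × 13.2023/12.2914 = 3.3 × 1.0741 = 3.5445 m/s

3.54 m/s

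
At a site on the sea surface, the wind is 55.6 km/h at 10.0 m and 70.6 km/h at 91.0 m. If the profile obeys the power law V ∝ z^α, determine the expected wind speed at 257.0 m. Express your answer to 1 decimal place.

First find α: α = ln(V₂/V₁)/ln(z₂/z₁) = ln(70.6/55.6)/ln(91.0/10.0) = 0.23885/2.20827 = 0.1082
Extrapolate from 91.0 m to 257.0 m: V₃ = 70.6 × (257.0/91.0)^0.1082 = 70.6 × 1.1188 = 78.9902 km/h

79.0 km/h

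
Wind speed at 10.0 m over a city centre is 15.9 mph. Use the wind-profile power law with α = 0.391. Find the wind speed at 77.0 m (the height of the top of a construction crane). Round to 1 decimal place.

35.3 mph

Power-law profile: V₂ = V₁ · (z₂/z₁)^α
V₂ = 15.9 × (77.0/10.0)^0.391 = 15.9 × (7.7000)^0.391
    = 15.9 × 2.2214 = 35.3195 mph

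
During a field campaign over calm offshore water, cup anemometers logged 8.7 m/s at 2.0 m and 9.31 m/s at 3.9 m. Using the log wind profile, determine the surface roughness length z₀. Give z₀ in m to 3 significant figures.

z₀ ≈ 0.000146 m

Log law: V(z) ∝ ln(z/z₀). With r = V₁/V₂ = 8.7/9.31 = 0.93448,
r · ln(z₂/z₀) = ln(z₁/z₀) ⇒ ln z₀ = (ln z₁ − r·ln z₂)/(1 − r)
ln z₀ = (0.69315 − 0.93448×1.36098) / 0.06552 = -8.8316
z₀ = exp(-8.8316) = 0.0001460 m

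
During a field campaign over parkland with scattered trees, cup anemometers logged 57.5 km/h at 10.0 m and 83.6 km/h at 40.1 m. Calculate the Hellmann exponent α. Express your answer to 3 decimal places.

Power law: V₂/V₁ = (z₂/z₁)^α ⇒ α = ln(V₂/V₁) / ln(z₂/z₁)
α = ln(83.6/57.5) / ln(40.1/10.0) = ln(1.4539) / ln(4.0100)
  = 0.37426 / 1.38879 = 0.26949

α ≈ 0.269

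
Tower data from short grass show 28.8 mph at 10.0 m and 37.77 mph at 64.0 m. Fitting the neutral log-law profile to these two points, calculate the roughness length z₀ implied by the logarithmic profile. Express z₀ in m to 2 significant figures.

z₀ ≈ 0.026 m

Log law: V(z) ∝ ln(z/z₀). With r = V₁/V₂ = 28.8/37.77 = 0.76251,
r · ln(z₂/z₀) = ln(z₁/z₀) ⇒ ln z₀ = (ln z₁ − r·ln z₂)/(1 − r)
ln z₀ = (2.30259 − 0.76251×4.15888) / 0.23749 = -3.6574
z₀ = exp(-3.6574) = 0.02580 m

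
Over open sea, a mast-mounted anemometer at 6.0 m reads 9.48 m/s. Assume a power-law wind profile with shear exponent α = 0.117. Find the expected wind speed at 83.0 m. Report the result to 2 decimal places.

Power-law profile: V₂ = V₁ · (z₂/z₁)^α
V₂ = 9.48 × (83.0/6.0)^0.117 = 9.48 × (13.8333)^0.117
    = 9.48 × 1.3598 = 12.8913 m/s

12.89 m/s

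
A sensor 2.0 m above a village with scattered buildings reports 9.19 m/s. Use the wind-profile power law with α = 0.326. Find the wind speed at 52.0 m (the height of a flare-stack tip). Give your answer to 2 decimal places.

26.58 m/s

Power-law profile: V₂ = V₁ · (z₂/z₁)^α
V₂ = 9.19 × (52.0/2.0)^0.326 = 9.19 × (26.0000)^0.326
    = 9.19 × 2.8926 = 26.5826 m/s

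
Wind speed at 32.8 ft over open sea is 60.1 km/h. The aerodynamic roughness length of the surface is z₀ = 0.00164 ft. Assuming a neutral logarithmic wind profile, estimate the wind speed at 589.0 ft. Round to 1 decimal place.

Log law: V(z) ∝ ln(z/z₀), so V₂/V₁ = ln(z₂/z₀) / ln(z₁/z₀).
ln(589.0/0.00164) = 12.7915, ln(32.8/0.00164) = 9.9035
V₂ = 60.1 × 12.7915/9.9035 = 60.1 × 1.2916 = 77.6260 km/h

77.6 km/h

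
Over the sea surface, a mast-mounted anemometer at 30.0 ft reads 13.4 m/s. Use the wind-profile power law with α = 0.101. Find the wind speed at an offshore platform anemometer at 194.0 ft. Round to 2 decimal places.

16.18 m/s

Power-law profile: V₂ = V₁ · (z₂/z₁)^α
V₂ = 13.4 × (194.0/30.0)^0.101 = 13.4 × (6.4667)^0.101
    = 13.4 × 1.2075 = 16.1802 m/s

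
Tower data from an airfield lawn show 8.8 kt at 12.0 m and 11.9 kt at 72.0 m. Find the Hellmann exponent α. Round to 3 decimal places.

Power law: V₂/V₁ = (z₂/z₁)^α ⇒ α = ln(V₂/V₁) / ln(z₂/z₁)
α = ln(11.9/8.8) / ln(72.0/12.0) = ln(1.3523) / ln(6.0000)
  = 0.30179 / 1.79176 = 0.16843

α ≈ 0.168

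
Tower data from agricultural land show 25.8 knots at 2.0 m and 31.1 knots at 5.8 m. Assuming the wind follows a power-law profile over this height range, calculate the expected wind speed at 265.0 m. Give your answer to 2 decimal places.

60.82 knots

First find α: α = ln(V₂/V₁)/ln(z₂/z₁) = ln(31.1/25.8)/ln(5.8/2.0) = 0.18683/1.06471 = 0.1755
Extrapolate from 5.8 m to 265.0 m: V₃ = 31.1 × (265.0/5.8)^0.1755 = 31.1 × 1.9555 = 60.8166 knots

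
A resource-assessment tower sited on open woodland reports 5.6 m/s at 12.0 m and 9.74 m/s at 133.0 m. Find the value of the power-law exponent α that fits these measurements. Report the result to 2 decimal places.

α ≈ 0.23

Power law: V₂/V₁ = (z₂/z₁)^α ⇒ α = ln(V₂/V₁) / ln(z₂/z₁)
α = ln(9.74/5.6) / ln(133.0/12.0) = ln(1.7393) / ln(11.0833)
  = 0.55347 / 2.40544 = 0.23009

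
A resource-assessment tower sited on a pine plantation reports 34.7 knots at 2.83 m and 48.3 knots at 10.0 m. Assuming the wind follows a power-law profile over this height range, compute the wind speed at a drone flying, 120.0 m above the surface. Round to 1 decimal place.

First find α: α = ln(V₂/V₁)/ln(z₂/z₁) = ln(48.3/34.7)/ln(10.0/2.83) = 0.33069/1.26231 = 0.2620
Extrapolate from 10.0 m to 120.0 m: V₃ = 48.3 × (120.0/10.0)^0.2620 = 48.3 × 1.9174 = 92.6114 knots

92.6 knots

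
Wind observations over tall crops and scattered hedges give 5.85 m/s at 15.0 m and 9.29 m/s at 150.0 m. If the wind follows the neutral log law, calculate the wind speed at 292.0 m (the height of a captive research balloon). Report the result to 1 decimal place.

10.3 m/s

Log law: V ∝ ln(z/z₀). From the pair, with r = V₁/V₂ = 0.62971,
ln z₀ = (ln z₁ − r·ln z₂)/(1 − r) = (2.7081 − 0.62971×5.0106)/0.37029 = -1.2077 → z₀ = 0.2989 m
V₃ = V₁ · ln(z₃/z₀)/ln(z₁/z₀) = 5.85 × 6.8844/3.9157 = 10.2852 m/s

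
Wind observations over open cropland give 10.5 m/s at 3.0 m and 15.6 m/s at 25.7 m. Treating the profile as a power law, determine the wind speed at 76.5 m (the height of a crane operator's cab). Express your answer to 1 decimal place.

19.1 m/s

First find α: α = ln(V₂/V₁)/ln(z₂/z₁) = ln(15.6/10.5)/ln(25.7/3.0) = 0.39590/2.14788 = 0.1843
Extrapolate from 25.7 m to 76.5 m: V₃ = 15.6 × (76.5/25.7)^0.1843 = 15.6 × 1.2227 = 19.0740 m/s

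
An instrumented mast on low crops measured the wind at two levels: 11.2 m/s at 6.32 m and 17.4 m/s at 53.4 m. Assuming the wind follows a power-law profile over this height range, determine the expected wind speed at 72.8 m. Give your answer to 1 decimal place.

18.5 m/s

First find α: α = ln(V₂/V₁)/ln(z₂/z₁) = ln(17.4/11.2)/ln(53.4/6.32) = 0.44056/2.13409 = 0.2064
Extrapolate from 53.4 m to 72.8 m: V₃ = 17.4 × (72.8/53.4)^0.2064 = 17.4 × 1.0661 = 18.5496 m/s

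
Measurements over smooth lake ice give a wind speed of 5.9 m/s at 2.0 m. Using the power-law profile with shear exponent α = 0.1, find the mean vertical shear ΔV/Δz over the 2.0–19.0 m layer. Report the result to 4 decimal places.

Power law: V₂ = V₁ · (z₂/z₁)^α = 5.9 × (9.5000)^0.1 = 7.3897 m/s
ΔV/Δz = (7.3897 − 5.9)/(19.0 − 2.0) = 1.4897/17.0000 = 0.08763 m/s/m

0.0876 m/s/m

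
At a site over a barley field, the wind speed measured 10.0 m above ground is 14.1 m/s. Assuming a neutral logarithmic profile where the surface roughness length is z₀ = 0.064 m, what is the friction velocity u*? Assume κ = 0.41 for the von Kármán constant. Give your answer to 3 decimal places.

Log law: V(z) = (u*/κ) · ln(z/z₀) ⇒ u* = κ · V / ln(z/z₀)
u* = 0.41 × 14.1 / ln(10.0/0.064) = 0.41 × 14.1 / 5.0515
   = 5.7810 / 5.0515 = 1.1444 m/s

u* ≈ 1.144 m/s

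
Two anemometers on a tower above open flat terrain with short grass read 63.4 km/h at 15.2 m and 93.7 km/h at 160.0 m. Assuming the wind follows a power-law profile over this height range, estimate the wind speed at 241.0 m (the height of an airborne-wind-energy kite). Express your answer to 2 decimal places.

First find α: α = ln(V₂/V₁)/ln(z₂/z₁) = ln(93.7/63.4)/ln(160.0/15.2) = 0.39063/2.35388 = 0.1660
Extrapolate from 160.0 m to 241.0 m: V₃ = 93.7 × (241.0/160.0)^0.1660 = 93.7 × 1.0703 = 100.2911 km/h

100.29 km/h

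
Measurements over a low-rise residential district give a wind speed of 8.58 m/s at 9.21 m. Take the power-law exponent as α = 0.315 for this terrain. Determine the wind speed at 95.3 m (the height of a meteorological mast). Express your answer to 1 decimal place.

Power-law profile: V₂ = V₁ · (z₂/z₁)^α
V₂ = 8.58 × (95.3/9.21)^0.315 = 8.58 × (10.3474)^0.315
    = 8.58 × 2.0877 = 17.9126 m/s

17.9 m/s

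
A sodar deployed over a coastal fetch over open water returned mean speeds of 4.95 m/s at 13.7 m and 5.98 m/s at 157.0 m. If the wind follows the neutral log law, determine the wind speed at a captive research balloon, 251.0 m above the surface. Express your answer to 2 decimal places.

Log law: V ∝ ln(z/z₀). From the pair, with r = V₁/V₂ = 0.82776,
ln z₀ = (ln z₁ − r·ln z₂)/(1 − r) = (2.6174 − 0.82776×5.0562)/0.17224 = -9.1033 → z₀ = 0.0001113 m
V₃ = V₁ · ln(z₃/z₀)/ln(z₁/z₀) = 4.95 × 14.6287/11.7207 = 6.1782 m/s

6.18 m/s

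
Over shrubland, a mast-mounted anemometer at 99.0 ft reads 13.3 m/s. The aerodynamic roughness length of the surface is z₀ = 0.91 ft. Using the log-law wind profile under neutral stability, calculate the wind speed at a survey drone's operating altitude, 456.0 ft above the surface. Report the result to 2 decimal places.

Log law: V(z) ∝ ln(z/z₀), so V₂/V₁ = ln(z₂/z₀) / ln(z₁/z₀).
ln(456.0/0.91) = 6.2168, ln(99.0/0.91) = 4.6894
V₂ = 13.3 × 6.2168/4.6894 = 13.3 × 1.3257 = 17.6319 m/s

17.63 m/s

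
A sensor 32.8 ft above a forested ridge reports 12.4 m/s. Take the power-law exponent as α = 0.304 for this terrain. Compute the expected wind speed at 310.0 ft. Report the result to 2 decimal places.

24.55 m/s

Power-law profile: V₂ = V₁ · (z₂/z₁)^α
V₂ = 12.4 × (310.0/32.8)^0.304 = 12.4 × (9.4512)^0.304
    = 12.4 × 1.9795 = 24.5454 m/s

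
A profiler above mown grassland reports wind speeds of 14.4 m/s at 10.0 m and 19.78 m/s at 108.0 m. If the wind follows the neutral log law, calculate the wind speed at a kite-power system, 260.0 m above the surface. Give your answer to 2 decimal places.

21.77 m/s

Log law: V ∝ ln(z/z₀). From the pair, with r = V₁/V₂ = 0.72801,
ln z₀ = (ln z₁ − r·ln z₂)/(1 − r) = (2.3026 − 0.72801×4.6821)/0.27199 = -4.0665 → z₀ = 0.01714 m
V₃ = V₁ · ln(z₃/z₀)/ln(z₁/z₀) = 14.4 × 9.6271/6.3690 = 21.7663 m/s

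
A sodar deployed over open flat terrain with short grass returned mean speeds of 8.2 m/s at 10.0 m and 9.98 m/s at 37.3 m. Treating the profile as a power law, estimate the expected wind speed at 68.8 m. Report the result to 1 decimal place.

10.9 m/s

First find α: α = ln(V₂/V₁)/ln(z₂/z₁) = ln(9.98/8.2)/ln(37.3/10.0) = 0.19645/1.31641 = 0.1492
Extrapolate from 37.3 m to 68.8 m: V₃ = 9.98 × (68.8/37.3)^0.1492 = 9.98 × 1.0957 = 10.9347 m/s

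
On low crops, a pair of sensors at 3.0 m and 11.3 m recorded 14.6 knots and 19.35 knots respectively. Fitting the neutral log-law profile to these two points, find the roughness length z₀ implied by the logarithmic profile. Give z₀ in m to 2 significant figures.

Log law: V(z) ∝ ln(z/z₀). With r = V₁/V₂ = 14.6/19.35 = 0.75452,
r · ln(z₂/z₀) = ln(z₁/z₀) ⇒ ln z₀ = (ln z₁ − r·ln z₂)/(1 − r)
ln z₀ = (1.09861 − 0.75452×2.42480) / 0.24548 = -2.9777
z₀ = exp(-2.9777) = 0.05091 m

z₀ ≈ 0.051 m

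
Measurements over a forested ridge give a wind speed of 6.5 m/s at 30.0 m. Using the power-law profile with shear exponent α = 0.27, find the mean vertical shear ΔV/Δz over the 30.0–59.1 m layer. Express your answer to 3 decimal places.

0.045 m/s/m

Power law: V₂ = V₁ · (z₂/z₁)^α = 6.5 × (1.9700)^0.27 = 7.8058 m/s
ΔV/Δz = (7.8058 − 6.5)/(59.1 − 30.0) = 1.3058/29.1000 = 0.04487 m/s/m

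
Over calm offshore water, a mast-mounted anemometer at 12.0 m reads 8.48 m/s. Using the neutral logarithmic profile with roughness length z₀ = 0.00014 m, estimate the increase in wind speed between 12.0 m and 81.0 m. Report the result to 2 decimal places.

Log law: V₂ = V₁ · ln(z₂/z₀)/ln(z₁/z₀) = 8.48 × 13.2683/11.3588 = 9.9056 m/s
ΔV = 9.9056 − 8.48 = 1.4256 m/s

1.43 m/s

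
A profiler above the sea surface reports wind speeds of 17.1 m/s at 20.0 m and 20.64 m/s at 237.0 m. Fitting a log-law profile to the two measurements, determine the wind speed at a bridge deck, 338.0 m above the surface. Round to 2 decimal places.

Log law: V ∝ ln(z/z₀). From the pair, with r = V₁/V₂ = 0.82849,
ln z₀ = (ln z₁ − r·ln z₂)/(1 − r) = (2.9957 − 0.82849×5.4681)/0.17151 = -8.9469 → z₀ = 0.0001301 m
V₃ = V₁ · ln(z₃/z₀)/ln(z₁/z₀) = 17.1 × 14.7699/11.9426 = 21.1483 m/s

21.15 m/s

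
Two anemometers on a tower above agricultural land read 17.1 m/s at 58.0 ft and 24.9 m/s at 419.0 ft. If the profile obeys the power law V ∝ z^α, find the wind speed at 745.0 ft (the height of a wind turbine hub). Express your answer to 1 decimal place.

27.8 m/s

First find α: α = ln(V₂/V₁)/ln(z₂/z₁) = ln(24.9/17.1)/ln(419.0/58.0) = 0.37579/1.97743 = 0.1900
Extrapolate from 419.0 ft to 745.0 ft: V₃ = 24.9 × (745.0/419.0)^0.1900 = 24.9 × 1.1156 = 27.7778 m/s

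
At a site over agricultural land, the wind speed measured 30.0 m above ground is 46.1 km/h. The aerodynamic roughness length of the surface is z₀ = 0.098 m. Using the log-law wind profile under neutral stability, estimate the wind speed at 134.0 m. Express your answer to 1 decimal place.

Log law: V(z) ∝ ln(z/z₀), so V₂/V₁ = ln(z₂/z₀) / ln(z₁/z₀).
ln(134.0/0.098) = 7.2206, ln(30.0/0.098) = 5.7240
V₂ = 46.1 × 7.2206/5.7240 = 46.1 × 1.2615 = 58.1537 km/h

58.2 km/h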